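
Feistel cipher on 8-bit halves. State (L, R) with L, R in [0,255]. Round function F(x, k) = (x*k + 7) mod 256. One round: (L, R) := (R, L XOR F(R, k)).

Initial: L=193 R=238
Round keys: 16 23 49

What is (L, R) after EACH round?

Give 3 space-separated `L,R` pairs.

Round 1 (k=16): L=238 R=38
Round 2 (k=23): L=38 R=159
Round 3 (k=49): L=159 R=80

Answer: 238,38 38,159 159,80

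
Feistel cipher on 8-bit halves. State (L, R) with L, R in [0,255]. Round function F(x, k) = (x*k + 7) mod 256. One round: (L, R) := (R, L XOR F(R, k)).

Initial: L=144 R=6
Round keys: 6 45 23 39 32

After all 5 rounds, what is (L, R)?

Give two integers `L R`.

Answer: 43 251

Derivation:
Round 1 (k=6): L=6 R=187
Round 2 (k=45): L=187 R=224
Round 3 (k=23): L=224 R=156
Round 4 (k=39): L=156 R=43
Round 5 (k=32): L=43 R=251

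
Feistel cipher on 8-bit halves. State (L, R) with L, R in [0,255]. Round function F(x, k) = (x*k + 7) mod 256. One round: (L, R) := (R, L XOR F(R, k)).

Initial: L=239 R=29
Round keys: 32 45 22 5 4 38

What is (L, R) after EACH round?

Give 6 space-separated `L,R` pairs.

Answer: 29,72 72,178 178,27 27,60 60,236 236,51

Derivation:
Round 1 (k=32): L=29 R=72
Round 2 (k=45): L=72 R=178
Round 3 (k=22): L=178 R=27
Round 4 (k=5): L=27 R=60
Round 5 (k=4): L=60 R=236
Round 6 (k=38): L=236 R=51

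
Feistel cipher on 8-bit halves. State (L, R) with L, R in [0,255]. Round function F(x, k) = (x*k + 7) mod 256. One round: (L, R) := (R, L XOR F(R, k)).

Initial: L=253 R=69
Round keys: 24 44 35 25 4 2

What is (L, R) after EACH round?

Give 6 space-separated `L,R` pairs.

Round 1 (k=24): L=69 R=130
Round 2 (k=44): L=130 R=26
Round 3 (k=35): L=26 R=23
Round 4 (k=25): L=23 R=92
Round 5 (k=4): L=92 R=96
Round 6 (k=2): L=96 R=155

Answer: 69,130 130,26 26,23 23,92 92,96 96,155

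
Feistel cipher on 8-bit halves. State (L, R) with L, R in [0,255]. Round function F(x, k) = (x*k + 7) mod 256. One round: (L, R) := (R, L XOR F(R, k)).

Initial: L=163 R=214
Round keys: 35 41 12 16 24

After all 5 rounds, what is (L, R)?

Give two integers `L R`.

Answer: 64 246

Derivation:
Round 1 (k=35): L=214 R=234
Round 2 (k=41): L=234 R=87
Round 3 (k=12): L=87 R=241
Round 4 (k=16): L=241 R=64
Round 5 (k=24): L=64 R=246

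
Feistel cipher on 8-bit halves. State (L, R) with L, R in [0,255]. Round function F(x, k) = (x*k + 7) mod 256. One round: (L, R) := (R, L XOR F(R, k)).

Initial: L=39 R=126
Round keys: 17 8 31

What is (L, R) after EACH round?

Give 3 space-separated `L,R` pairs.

Round 1 (k=17): L=126 R=66
Round 2 (k=8): L=66 R=105
Round 3 (k=31): L=105 R=252

Answer: 126,66 66,105 105,252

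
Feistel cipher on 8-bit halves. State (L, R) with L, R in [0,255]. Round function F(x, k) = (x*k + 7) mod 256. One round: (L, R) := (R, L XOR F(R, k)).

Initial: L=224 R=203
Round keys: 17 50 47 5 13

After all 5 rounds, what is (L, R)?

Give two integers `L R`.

Answer: 128 194

Derivation:
Round 1 (k=17): L=203 R=98
Round 2 (k=50): L=98 R=224
Round 3 (k=47): L=224 R=69
Round 4 (k=5): L=69 R=128
Round 5 (k=13): L=128 R=194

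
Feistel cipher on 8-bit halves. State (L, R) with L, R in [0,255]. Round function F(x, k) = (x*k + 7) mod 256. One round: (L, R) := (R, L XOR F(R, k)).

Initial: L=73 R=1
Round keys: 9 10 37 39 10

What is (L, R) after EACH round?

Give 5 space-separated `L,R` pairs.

Round 1 (k=9): L=1 R=89
Round 2 (k=10): L=89 R=128
Round 3 (k=37): L=128 R=222
Round 4 (k=39): L=222 R=89
Round 5 (k=10): L=89 R=95

Answer: 1,89 89,128 128,222 222,89 89,95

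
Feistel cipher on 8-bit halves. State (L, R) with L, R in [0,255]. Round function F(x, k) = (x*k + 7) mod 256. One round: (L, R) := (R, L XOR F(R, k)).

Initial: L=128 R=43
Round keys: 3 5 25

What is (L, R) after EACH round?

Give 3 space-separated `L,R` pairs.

Answer: 43,8 8,4 4,99

Derivation:
Round 1 (k=3): L=43 R=8
Round 2 (k=5): L=8 R=4
Round 3 (k=25): L=4 R=99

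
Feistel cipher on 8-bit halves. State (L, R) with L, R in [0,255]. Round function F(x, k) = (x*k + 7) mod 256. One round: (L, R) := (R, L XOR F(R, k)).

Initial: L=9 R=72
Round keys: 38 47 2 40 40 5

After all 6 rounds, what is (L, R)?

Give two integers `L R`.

Answer: 64 121

Derivation:
Round 1 (k=38): L=72 R=190
Round 2 (k=47): L=190 R=161
Round 3 (k=2): L=161 R=247
Round 4 (k=40): L=247 R=62
Round 5 (k=40): L=62 R=64
Round 6 (k=5): L=64 R=121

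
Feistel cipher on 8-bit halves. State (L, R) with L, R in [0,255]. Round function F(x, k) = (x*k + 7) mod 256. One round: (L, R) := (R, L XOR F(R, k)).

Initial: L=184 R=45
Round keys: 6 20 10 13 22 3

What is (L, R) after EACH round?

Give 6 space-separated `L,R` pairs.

Answer: 45,173 173,166 166,46 46,251 251,183 183,215

Derivation:
Round 1 (k=6): L=45 R=173
Round 2 (k=20): L=173 R=166
Round 3 (k=10): L=166 R=46
Round 4 (k=13): L=46 R=251
Round 5 (k=22): L=251 R=183
Round 6 (k=3): L=183 R=215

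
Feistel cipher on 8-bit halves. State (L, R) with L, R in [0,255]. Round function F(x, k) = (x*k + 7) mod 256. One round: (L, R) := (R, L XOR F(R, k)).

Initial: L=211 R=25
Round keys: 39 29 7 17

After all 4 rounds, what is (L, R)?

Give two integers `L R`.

Round 1 (k=39): L=25 R=5
Round 2 (k=29): L=5 R=129
Round 3 (k=7): L=129 R=139
Round 4 (k=17): L=139 R=195

Answer: 139 195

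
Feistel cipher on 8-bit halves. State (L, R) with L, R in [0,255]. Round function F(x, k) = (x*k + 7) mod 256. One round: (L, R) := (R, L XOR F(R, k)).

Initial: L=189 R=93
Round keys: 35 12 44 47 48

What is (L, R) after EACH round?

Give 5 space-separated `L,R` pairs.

Round 1 (k=35): L=93 R=3
Round 2 (k=12): L=3 R=118
Round 3 (k=44): L=118 R=76
Round 4 (k=47): L=76 R=141
Round 5 (k=48): L=141 R=59

Answer: 93,3 3,118 118,76 76,141 141,59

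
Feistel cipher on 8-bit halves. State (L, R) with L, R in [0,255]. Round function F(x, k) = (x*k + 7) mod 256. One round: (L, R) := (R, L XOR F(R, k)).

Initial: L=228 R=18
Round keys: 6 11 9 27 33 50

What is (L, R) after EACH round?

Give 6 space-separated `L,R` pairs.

Round 1 (k=6): L=18 R=151
Round 2 (k=11): L=151 R=150
Round 3 (k=9): L=150 R=218
Round 4 (k=27): L=218 R=147
Round 5 (k=33): L=147 R=32
Round 6 (k=50): L=32 R=212

Answer: 18,151 151,150 150,218 218,147 147,32 32,212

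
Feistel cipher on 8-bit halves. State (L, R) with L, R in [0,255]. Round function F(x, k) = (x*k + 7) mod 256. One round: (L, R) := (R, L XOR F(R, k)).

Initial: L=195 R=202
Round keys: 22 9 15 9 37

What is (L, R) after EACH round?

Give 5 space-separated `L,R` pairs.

Answer: 202,160 160,109 109,202 202,76 76,201

Derivation:
Round 1 (k=22): L=202 R=160
Round 2 (k=9): L=160 R=109
Round 3 (k=15): L=109 R=202
Round 4 (k=9): L=202 R=76
Round 5 (k=37): L=76 R=201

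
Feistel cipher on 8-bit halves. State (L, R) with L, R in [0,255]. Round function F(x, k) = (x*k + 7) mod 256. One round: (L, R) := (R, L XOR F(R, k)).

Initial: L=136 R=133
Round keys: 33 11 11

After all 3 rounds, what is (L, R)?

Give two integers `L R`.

Answer: 150 221

Derivation:
Round 1 (k=33): L=133 R=164
Round 2 (k=11): L=164 R=150
Round 3 (k=11): L=150 R=221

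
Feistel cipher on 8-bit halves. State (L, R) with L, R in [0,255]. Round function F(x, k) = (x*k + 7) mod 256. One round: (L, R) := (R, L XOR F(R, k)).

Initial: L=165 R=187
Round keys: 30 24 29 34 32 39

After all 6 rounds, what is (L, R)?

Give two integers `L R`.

Answer: 0 110

Derivation:
Round 1 (k=30): L=187 R=84
Round 2 (k=24): L=84 R=92
Round 3 (k=29): L=92 R=39
Round 4 (k=34): L=39 R=105
Round 5 (k=32): L=105 R=0
Round 6 (k=39): L=0 R=110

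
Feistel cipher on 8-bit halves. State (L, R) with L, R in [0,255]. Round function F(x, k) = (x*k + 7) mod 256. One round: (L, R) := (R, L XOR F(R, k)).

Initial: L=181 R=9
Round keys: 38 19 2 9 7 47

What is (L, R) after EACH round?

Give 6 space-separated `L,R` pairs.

Answer: 9,232 232,54 54,155 155,76 76,128 128,203

Derivation:
Round 1 (k=38): L=9 R=232
Round 2 (k=19): L=232 R=54
Round 3 (k=2): L=54 R=155
Round 4 (k=9): L=155 R=76
Round 5 (k=7): L=76 R=128
Round 6 (k=47): L=128 R=203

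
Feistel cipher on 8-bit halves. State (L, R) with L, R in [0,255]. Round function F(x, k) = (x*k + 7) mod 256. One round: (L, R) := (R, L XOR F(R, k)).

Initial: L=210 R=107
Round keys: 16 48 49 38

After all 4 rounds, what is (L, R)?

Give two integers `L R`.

Round 1 (k=16): L=107 R=101
Round 2 (k=48): L=101 R=156
Round 3 (k=49): L=156 R=134
Round 4 (k=38): L=134 R=119

Answer: 134 119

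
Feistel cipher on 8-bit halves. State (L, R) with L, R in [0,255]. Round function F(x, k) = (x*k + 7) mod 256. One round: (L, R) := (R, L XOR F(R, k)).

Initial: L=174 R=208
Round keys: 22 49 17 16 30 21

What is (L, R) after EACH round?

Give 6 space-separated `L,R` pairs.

Answer: 208,73 73,208 208,158 158,55 55,231 231,205

Derivation:
Round 1 (k=22): L=208 R=73
Round 2 (k=49): L=73 R=208
Round 3 (k=17): L=208 R=158
Round 4 (k=16): L=158 R=55
Round 5 (k=30): L=55 R=231
Round 6 (k=21): L=231 R=205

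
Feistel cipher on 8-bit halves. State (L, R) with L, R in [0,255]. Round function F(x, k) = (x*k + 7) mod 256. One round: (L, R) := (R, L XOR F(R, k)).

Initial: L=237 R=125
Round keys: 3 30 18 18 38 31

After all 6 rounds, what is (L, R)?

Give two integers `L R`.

Round 1 (k=3): L=125 R=147
Round 2 (k=30): L=147 R=60
Round 3 (k=18): L=60 R=172
Round 4 (k=18): L=172 R=35
Round 5 (k=38): L=35 R=149
Round 6 (k=31): L=149 R=49

Answer: 149 49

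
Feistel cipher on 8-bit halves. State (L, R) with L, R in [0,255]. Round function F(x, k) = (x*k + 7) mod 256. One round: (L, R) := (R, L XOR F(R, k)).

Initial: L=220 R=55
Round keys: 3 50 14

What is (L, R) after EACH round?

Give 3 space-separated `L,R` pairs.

Round 1 (k=3): L=55 R=112
Round 2 (k=50): L=112 R=208
Round 3 (k=14): L=208 R=23

Answer: 55,112 112,208 208,23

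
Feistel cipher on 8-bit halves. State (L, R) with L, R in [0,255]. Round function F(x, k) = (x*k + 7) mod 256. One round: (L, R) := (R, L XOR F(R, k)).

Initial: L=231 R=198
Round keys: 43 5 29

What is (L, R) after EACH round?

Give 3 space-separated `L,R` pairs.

Round 1 (k=43): L=198 R=174
Round 2 (k=5): L=174 R=171
Round 3 (k=29): L=171 R=200

Answer: 198,174 174,171 171,200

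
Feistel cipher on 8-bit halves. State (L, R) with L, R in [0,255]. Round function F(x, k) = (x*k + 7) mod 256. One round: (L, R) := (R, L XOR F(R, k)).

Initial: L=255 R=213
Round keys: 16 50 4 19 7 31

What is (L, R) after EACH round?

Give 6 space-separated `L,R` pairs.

Round 1 (k=16): L=213 R=168
Round 2 (k=50): L=168 R=2
Round 3 (k=4): L=2 R=167
Round 4 (k=19): L=167 R=110
Round 5 (k=7): L=110 R=174
Round 6 (k=31): L=174 R=119

Answer: 213,168 168,2 2,167 167,110 110,174 174,119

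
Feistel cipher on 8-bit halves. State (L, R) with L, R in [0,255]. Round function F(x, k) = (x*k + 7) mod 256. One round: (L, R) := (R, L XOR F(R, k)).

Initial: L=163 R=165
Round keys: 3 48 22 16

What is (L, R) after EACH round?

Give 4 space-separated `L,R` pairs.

Round 1 (k=3): L=165 R=85
Round 2 (k=48): L=85 R=82
Round 3 (k=22): L=82 R=70
Round 4 (k=16): L=70 R=53

Answer: 165,85 85,82 82,70 70,53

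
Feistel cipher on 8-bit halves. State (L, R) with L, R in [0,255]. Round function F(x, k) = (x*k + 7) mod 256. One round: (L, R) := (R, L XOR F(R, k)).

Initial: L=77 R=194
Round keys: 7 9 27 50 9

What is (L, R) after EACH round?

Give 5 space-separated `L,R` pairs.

Answer: 194,24 24,29 29,14 14,222 222,219

Derivation:
Round 1 (k=7): L=194 R=24
Round 2 (k=9): L=24 R=29
Round 3 (k=27): L=29 R=14
Round 4 (k=50): L=14 R=222
Round 5 (k=9): L=222 R=219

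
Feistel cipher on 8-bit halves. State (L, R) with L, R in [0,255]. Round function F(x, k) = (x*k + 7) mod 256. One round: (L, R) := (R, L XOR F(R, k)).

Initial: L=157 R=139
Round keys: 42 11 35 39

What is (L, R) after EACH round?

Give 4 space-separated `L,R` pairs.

Answer: 139,72 72,148 148,11 11,32

Derivation:
Round 1 (k=42): L=139 R=72
Round 2 (k=11): L=72 R=148
Round 3 (k=35): L=148 R=11
Round 4 (k=39): L=11 R=32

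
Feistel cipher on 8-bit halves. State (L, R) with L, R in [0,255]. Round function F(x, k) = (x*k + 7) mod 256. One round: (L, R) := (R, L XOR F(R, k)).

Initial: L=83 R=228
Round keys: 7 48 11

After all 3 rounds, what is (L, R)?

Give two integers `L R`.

Round 1 (k=7): L=228 R=16
Round 2 (k=48): L=16 R=227
Round 3 (k=11): L=227 R=216

Answer: 227 216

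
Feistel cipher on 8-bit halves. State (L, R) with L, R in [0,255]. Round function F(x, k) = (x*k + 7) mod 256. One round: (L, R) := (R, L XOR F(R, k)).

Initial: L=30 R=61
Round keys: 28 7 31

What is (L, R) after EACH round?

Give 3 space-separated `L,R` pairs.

Answer: 61,173 173,255 255,69

Derivation:
Round 1 (k=28): L=61 R=173
Round 2 (k=7): L=173 R=255
Round 3 (k=31): L=255 R=69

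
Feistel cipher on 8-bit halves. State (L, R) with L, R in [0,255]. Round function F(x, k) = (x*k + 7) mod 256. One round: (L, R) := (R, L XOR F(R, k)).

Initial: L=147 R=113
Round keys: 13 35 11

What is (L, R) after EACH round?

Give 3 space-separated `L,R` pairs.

Answer: 113,87 87,157 157,145

Derivation:
Round 1 (k=13): L=113 R=87
Round 2 (k=35): L=87 R=157
Round 3 (k=11): L=157 R=145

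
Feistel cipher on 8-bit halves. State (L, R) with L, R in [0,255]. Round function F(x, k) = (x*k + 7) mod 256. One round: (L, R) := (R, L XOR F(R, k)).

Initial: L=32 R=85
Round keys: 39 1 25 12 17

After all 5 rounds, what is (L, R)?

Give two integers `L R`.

Round 1 (k=39): L=85 R=218
Round 2 (k=1): L=218 R=180
Round 3 (k=25): L=180 R=65
Round 4 (k=12): L=65 R=167
Round 5 (k=17): L=167 R=95

Answer: 167 95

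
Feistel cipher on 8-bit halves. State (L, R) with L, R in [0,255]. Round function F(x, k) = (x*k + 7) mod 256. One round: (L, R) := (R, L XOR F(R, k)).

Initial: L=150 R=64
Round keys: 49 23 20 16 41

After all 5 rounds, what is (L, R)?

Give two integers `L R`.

Round 1 (k=49): L=64 R=209
Round 2 (k=23): L=209 R=142
Round 3 (k=20): L=142 R=206
Round 4 (k=16): L=206 R=105
Round 5 (k=41): L=105 R=22

Answer: 105 22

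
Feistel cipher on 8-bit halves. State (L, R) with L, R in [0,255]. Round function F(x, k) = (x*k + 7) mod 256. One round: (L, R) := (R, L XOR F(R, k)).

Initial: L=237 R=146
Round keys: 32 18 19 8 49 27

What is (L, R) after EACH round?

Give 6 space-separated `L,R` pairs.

Round 1 (k=32): L=146 R=170
Round 2 (k=18): L=170 R=105
Round 3 (k=19): L=105 R=120
Round 4 (k=8): L=120 R=174
Round 5 (k=49): L=174 R=45
Round 6 (k=27): L=45 R=104

Answer: 146,170 170,105 105,120 120,174 174,45 45,104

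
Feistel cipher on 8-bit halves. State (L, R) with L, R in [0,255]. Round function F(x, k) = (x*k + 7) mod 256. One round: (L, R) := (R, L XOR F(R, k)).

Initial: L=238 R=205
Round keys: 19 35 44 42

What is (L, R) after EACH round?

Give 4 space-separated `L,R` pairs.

Round 1 (k=19): L=205 R=208
Round 2 (k=35): L=208 R=186
Round 3 (k=44): L=186 R=47
Round 4 (k=42): L=47 R=7

Answer: 205,208 208,186 186,47 47,7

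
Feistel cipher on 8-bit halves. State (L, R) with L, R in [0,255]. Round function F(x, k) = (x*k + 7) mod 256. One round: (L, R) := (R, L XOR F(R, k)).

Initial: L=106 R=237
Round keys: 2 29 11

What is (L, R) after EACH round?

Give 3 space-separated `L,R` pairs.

Round 1 (k=2): L=237 R=139
Round 2 (k=29): L=139 R=43
Round 3 (k=11): L=43 R=107

Answer: 237,139 139,43 43,107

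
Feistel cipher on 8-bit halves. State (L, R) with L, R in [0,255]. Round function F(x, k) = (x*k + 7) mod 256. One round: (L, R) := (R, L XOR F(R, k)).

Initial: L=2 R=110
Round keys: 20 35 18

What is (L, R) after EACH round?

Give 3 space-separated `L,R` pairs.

Round 1 (k=20): L=110 R=157
Round 2 (k=35): L=157 R=16
Round 3 (k=18): L=16 R=186

Answer: 110,157 157,16 16,186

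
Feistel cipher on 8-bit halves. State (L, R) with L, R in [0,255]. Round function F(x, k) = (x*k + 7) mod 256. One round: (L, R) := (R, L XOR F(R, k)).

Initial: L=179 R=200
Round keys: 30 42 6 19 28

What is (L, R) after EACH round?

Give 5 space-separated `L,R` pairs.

Answer: 200,196 196,231 231,181 181,145 145,86

Derivation:
Round 1 (k=30): L=200 R=196
Round 2 (k=42): L=196 R=231
Round 3 (k=6): L=231 R=181
Round 4 (k=19): L=181 R=145
Round 5 (k=28): L=145 R=86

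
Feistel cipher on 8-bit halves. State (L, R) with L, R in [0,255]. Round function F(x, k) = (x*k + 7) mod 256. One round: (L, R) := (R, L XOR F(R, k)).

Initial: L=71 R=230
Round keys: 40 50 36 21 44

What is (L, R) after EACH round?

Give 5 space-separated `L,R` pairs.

Answer: 230,176 176,129 129,155 155,63 63,64

Derivation:
Round 1 (k=40): L=230 R=176
Round 2 (k=50): L=176 R=129
Round 3 (k=36): L=129 R=155
Round 4 (k=21): L=155 R=63
Round 5 (k=44): L=63 R=64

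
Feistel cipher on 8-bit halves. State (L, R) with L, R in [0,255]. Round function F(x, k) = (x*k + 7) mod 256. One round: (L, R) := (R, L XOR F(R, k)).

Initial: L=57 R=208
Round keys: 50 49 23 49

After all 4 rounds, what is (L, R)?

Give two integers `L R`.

Answer: 244 46

Derivation:
Round 1 (k=50): L=208 R=158
Round 2 (k=49): L=158 R=149
Round 3 (k=23): L=149 R=244
Round 4 (k=49): L=244 R=46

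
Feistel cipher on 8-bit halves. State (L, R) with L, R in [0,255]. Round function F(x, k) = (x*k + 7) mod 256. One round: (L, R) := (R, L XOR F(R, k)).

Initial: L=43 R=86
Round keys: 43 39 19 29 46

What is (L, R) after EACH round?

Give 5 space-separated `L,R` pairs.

Answer: 86,82 82,211 211,226 226,114 114,97

Derivation:
Round 1 (k=43): L=86 R=82
Round 2 (k=39): L=82 R=211
Round 3 (k=19): L=211 R=226
Round 4 (k=29): L=226 R=114
Round 5 (k=46): L=114 R=97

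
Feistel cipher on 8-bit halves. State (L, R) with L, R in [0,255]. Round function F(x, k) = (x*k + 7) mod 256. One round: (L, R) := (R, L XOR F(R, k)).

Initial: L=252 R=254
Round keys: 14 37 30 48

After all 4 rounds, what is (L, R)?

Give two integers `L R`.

Answer: 40 35

Derivation:
Round 1 (k=14): L=254 R=23
Round 2 (k=37): L=23 R=164
Round 3 (k=30): L=164 R=40
Round 4 (k=48): L=40 R=35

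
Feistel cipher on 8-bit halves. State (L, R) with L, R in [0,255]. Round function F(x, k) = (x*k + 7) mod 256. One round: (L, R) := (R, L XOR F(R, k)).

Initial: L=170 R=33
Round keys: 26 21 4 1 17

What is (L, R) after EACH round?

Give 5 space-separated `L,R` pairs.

Answer: 33,203 203,143 143,136 136,0 0,143

Derivation:
Round 1 (k=26): L=33 R=203
Round 2 (k=21): L=203 R=143
Round 3 (k=4): L=143 R=136
Round 4 (k=1): L=136 R=0
Round 5 (k=17): L=0 R=143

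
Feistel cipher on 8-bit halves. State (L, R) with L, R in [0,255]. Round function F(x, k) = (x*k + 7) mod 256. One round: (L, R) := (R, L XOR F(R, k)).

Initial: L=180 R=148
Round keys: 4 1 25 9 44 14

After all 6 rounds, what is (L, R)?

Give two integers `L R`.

Answer: 253 206

Derivation:
Round 1 (k=4): L=148 R=227
Round 2 (k=1): L=227 R=126
Round 3 (k=25): L=126 R=182
Round 4 (k=9): L=182 R=19
Round 5 (k=44): L=19 R=253
Round 6 (k=14): L=253 R=206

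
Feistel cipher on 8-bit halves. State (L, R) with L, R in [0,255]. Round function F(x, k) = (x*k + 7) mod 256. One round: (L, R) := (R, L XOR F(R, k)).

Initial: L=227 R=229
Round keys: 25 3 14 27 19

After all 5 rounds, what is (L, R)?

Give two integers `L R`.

Answer: 228 209

Derivation:
Round 1 (k=25): L=229 R=135
Round 2 (k=3): L=135 R=121
Round 3 (k=14): L=121 R=34
Round 4 (k=27): L=34 R=228
Round 5 (k=19): L=228 R=209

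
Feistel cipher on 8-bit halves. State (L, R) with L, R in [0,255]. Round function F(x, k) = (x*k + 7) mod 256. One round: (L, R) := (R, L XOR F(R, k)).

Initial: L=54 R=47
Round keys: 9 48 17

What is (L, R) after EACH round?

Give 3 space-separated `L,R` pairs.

Round 1 (k=9): L=47 R=152
Round 2 (k=48): L=152 R=168
Round 3 (k=17): L=168 R=183

Answer: 47,152 152,168 168,183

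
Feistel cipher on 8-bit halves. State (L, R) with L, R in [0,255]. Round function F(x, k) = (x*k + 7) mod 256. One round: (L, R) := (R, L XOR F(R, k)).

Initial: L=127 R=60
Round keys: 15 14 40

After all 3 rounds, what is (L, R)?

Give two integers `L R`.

Round 1 (k=15): L=60 R=244
Round 2 (k=14): L=244 R=99
Round 3 (k=40): L=99 R=139

Answer: 99 139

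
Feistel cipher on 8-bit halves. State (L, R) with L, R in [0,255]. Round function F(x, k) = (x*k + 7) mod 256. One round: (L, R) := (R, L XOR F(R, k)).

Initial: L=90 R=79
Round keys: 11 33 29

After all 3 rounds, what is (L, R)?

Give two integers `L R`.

Answer: 178 7

Derivation:
Round 1 (k=11): L=79 R=54
Round 2 (k=33): L=54 R=178
Round 3 (k=29): L=178 R=7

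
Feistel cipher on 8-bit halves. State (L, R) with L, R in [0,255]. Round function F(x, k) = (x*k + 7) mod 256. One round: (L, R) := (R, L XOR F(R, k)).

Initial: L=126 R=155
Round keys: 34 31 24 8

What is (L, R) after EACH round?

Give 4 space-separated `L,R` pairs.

Round 1 (k=34): L=155 R=227
Round 2 (k=31): L=227 R=31
Round 3 (k=24): L=31 R=12
Round 4 (k=8): L=12 R=120

Answer: 155,227 227,31 31,12 12,120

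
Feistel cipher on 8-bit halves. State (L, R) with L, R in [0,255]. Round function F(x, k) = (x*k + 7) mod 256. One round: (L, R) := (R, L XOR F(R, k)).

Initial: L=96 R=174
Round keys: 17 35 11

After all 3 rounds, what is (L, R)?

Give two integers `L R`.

Answer: 40 74

Derivation:
Round 1 (k=17): L=174 R=245
Round 2 (k=35): L=245 R=40
Round 3 (k=11): L=40 R=74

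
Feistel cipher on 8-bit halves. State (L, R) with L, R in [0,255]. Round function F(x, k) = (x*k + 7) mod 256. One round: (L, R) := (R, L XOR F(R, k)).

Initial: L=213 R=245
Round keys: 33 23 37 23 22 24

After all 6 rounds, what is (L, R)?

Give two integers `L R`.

Answer: 118 164

Derivation:
Round 1 (k=33): L=245 R=73
Round 2 (k=23): L=73 R=99
Round 3 (k=37): L=99 R=31
Round 4 (k=23): L=31 R=179
Round 5 (k=22): L=179 R=118
Round 6 (k=24): L=118 R=164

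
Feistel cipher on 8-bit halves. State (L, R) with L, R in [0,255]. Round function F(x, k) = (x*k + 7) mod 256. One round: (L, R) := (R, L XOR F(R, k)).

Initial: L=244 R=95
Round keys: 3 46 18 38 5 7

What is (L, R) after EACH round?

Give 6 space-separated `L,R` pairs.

Answer: 95,208 208,56 56,39 39,233 233,179 179,5

Derivation:
Round 1 (k=3): L=95 R=208
Round 2 (k=46): L=208 R=56
Round 3 (k=18): L=56 R=39
Round 4 (k=38): L=39 R=233
Round 5 (k=5): L=233 R=179
Round 6 (k=7): L=179 R=5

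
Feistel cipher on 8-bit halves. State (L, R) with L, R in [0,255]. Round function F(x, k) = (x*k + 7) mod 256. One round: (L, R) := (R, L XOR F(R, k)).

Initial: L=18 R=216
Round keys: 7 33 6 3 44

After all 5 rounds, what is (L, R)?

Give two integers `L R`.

Round 1 (k=7): L=216 R=253
Round 2 (k=33): L=253 R=124
Round 3 (k=6): L=124 R=18
Round 4 (k=3): L=18 R=65
Round 5 (k=44): L=65 R=33

Answer: 65 33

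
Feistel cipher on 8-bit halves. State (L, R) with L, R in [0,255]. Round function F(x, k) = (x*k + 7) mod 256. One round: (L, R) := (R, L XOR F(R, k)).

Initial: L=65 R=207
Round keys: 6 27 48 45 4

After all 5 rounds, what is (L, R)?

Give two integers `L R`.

Answer: 202 8

Derivation:
Round 1 (k=6): L=207 R=160
Round 2 (k=27): L=160 R=40
Round 3 (k=48): L=40 R=39
Round 4 (k=45): L=39 R=202
Round 5 (k=4): L=202 R=8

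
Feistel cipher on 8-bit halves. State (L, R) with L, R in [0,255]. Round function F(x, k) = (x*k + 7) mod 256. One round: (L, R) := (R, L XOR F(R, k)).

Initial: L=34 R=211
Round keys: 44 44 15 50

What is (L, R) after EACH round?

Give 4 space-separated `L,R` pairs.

Round 1 (k=44): L=211 R=105
Round 2 (k=44): L=105 R=192
Round 3 (k=15): L=192 R=46
Round 4 (k=50): L=46 R=195

Answer: 211,105 105,192 192,46 46,195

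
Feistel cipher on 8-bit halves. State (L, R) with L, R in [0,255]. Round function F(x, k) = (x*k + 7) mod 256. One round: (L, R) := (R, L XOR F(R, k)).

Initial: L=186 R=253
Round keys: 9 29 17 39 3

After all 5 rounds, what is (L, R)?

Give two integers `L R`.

Answer: 190 168

Derivation:
Round 1 (k=9): L=253 R=86
Round 2 (k=29): L=86 R=56
Round 3 (k=17): L=56 R=233
Round 4 (k=39): L=233 R=190
Round 5 (k=3): L=190 R=168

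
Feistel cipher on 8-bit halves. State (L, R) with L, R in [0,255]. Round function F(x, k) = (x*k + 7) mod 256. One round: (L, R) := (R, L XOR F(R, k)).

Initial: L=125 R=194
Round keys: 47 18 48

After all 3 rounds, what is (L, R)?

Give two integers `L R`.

Answer: 245 47

Derivation:
Round 1 (k=47): L=194 R=216
Round 2 (k=18): L=216 R=245
Round 3 (k=48): L=245 R=47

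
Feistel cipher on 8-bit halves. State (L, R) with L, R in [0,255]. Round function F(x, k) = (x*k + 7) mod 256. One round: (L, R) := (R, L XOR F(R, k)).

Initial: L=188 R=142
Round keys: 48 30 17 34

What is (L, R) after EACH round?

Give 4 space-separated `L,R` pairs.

Round 1 (k=48): L=142 R=27
Round 2 (k=30): L=27 R=191
Round 3 (k=17): L=191 R=173
Round 4 (k=34): L=173 R=190

Answer: 142,27 27,191 191,173 173,190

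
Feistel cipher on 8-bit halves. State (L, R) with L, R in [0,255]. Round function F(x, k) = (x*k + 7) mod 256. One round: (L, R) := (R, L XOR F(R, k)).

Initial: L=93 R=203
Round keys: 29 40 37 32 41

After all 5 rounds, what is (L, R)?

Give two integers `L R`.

Round 1 (k=29): L=203 R=91
Round 2 (k=40): L=91 R=244
Round 3 (k=37): L=244 R=16
Round 4 (k=32): L=16 R=243
Round 5 (k=41): L=243 R=226

Answer: 243 226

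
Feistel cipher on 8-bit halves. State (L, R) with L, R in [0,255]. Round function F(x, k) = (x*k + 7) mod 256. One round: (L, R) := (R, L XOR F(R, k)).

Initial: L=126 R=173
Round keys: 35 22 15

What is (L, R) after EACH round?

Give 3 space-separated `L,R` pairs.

Answer: 173,208 208,74 74,141

Derivation:
Round 1 (k=35): L=173 R=208
Round 2 (k=22): L=208 R=74
Round 3 (k=15): L=74 R=141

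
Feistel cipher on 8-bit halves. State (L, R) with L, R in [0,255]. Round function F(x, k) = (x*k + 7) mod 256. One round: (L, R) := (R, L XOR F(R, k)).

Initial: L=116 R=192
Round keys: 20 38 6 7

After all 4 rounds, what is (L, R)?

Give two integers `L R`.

Answer: 110 208

Derivation:
Round 1 (k=20): L=192 R=115
Round 2 (k=38): L=115 R=217
Round 3 (k=6): L=217 R=110
Round 4 (k=7): L=110 R=208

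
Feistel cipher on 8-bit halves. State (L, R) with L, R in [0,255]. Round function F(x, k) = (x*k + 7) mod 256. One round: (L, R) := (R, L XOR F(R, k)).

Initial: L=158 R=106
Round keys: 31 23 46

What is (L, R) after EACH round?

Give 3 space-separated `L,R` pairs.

Answer: 106,67 67,102 102,24

Derivation:
Round 1 (k=31): L=106 R=67
Round 2 (k=23): L=67 R=102
Round 3 (k=46): L=102 R=24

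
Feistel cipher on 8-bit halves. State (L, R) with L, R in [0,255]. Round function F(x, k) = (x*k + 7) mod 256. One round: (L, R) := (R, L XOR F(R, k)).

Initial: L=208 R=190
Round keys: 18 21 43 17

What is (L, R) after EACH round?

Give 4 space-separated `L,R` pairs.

Round 1 (k=18): L=190 R=179
Round 2 (k=21): L=179 R=8
Round 3 (k=43): L=8 R=236
Round 4 (k=17): L=236 R=187

Answer: 190,179 179,8 8,236 236,187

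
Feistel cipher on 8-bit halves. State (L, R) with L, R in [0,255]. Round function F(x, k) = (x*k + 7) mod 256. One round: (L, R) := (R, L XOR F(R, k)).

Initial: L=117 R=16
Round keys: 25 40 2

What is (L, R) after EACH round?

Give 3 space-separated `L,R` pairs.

Answer: 16,226 226,71 71,119

Derivation:
Round 1 (k=25): L=16 R=226
Round 2 (k=40): L=226 R=71
Round 3 (k=2): L=71 R=119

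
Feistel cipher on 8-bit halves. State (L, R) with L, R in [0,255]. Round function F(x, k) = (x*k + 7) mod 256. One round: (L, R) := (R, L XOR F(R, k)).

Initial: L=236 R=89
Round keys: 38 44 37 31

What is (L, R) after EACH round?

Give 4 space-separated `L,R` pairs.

Answer: 89,209 209,170 170,72 72,21

Derivation:
Round 1 (k=38): L=89 R=209
Round 2 (k=44): L=209 R=170
Round 3 (k=37): L=170 R=72
Round 4 (k=31): L=72 R=21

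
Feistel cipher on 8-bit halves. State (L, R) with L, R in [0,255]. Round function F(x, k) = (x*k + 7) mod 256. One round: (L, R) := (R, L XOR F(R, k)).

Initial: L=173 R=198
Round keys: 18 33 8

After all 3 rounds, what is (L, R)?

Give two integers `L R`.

Round 1 (k=18): L=198 R=94
Round 2 (k=33): L=94 R=227
Round 3 (k=8): L=227 R=65

Answer: 227 65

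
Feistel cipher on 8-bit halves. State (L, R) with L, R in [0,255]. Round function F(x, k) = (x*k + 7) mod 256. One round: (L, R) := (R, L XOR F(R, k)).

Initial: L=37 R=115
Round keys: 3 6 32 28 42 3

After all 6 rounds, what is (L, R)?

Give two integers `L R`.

Answer: 195 185

Derivation:
Round 1 (k=3): L=115 R=69
Round 2 (k=6): L=69 R=214
Round 3 (k=32): L=214 R=130
Round 4 (k=28): L=130 R=233
Round 5 (k=42): L=233 R=195
Round 6 (k=3): L=195 R=185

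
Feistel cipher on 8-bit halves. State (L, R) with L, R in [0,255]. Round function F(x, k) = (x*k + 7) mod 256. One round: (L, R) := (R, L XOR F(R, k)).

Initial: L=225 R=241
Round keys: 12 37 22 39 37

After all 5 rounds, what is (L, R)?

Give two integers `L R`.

Round 1 (k=12): L=241 R=178
Round 2 (k=37): L=178 R=48
Round 3 (k=22): L=48 R=149
Round 4 (k=39): L=149 R=138
Round 5 (k=37): L=138 R=108

Answer: 138 108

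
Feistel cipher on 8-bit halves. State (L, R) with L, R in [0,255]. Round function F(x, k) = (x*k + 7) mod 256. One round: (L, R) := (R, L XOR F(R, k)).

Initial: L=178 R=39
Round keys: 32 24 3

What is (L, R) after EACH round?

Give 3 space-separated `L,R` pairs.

Round 1 (k=32): L=39 R=85
Round 2 (k=24): L=85 R=216
Round 3 (k=3): L=216 R=218

Answer: 39,85 85,216 216,218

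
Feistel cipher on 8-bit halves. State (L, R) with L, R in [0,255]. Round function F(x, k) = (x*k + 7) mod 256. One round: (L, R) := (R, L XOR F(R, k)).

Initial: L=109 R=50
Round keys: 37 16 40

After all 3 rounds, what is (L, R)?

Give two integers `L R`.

Answer: 245 99

Derivation:
Round 1 (k=37): L=50 R=44
Round 2 (k=16): L=44 R=245
Round 3 (k=40): L=245 R=99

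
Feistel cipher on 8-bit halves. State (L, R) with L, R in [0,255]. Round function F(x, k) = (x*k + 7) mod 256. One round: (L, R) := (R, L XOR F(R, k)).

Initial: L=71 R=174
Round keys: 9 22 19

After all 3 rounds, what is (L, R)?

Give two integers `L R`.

Round 1 (k=9): L=174 R=98
Round 2 (k=22): L=98 R=221
Round 3 (k=19): L=221 R=12

Answer: 221 12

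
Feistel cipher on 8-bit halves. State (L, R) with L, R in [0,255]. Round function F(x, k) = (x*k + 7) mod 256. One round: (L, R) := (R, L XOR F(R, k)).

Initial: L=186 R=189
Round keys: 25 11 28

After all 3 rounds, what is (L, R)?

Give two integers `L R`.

Round 1 (k=25): L=189 R=198
Round 2 (k=11): L=198 R=52
Round 3 (k=28): L=52 R=113

Answer: 52 113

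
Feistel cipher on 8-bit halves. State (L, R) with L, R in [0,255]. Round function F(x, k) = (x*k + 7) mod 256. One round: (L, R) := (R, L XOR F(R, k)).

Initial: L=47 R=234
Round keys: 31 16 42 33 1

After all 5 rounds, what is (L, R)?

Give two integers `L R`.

Round 1 (k=31): L=234 R=114
Round 2 (k=16): L=114 R=205
Round 3 (k=42): L=205 R=219
Round 4 (k=33): L=219 R=143
Round 5 (k=1): L=143 R=77

Answer: 143 77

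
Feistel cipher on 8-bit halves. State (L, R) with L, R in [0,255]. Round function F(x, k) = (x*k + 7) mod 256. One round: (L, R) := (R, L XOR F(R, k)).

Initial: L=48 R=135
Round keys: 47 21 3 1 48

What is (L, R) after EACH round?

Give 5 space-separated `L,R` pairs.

Round 1 (k=47): L=135 R=224
Round 2 (k=21): L=224 R=224
Round 3 (k=3): L=224 R=71
Round 4 (k=1): L=71 R=174
Round 5 (k=48): L=174 R=224

Answer: 135,224 224,224 224,71 71,174 174,224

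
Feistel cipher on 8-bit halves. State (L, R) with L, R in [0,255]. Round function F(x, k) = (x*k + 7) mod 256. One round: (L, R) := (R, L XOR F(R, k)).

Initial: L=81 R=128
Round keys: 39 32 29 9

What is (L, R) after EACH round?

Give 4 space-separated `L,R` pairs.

Round 1 (k=39): L=128 R=214
Round 2 (k=32): L=214 R=71
Round 3 (k=29): L=71 R=196
Round 4 (k=9): L=196 R=172

Answer: 128,214 214,71 71,196 196,172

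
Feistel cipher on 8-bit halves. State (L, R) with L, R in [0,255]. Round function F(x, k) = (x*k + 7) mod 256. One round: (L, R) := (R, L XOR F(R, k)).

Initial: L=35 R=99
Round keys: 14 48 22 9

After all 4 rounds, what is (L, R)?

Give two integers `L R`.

Answer: 13 120

Derivation:
Round 1 (k=14): L=99 R=82
Round 2 (k=48): L=82 R=4
Round 3 (k=22): L=4 R=13
Round 4 (k=9): L=13 R=120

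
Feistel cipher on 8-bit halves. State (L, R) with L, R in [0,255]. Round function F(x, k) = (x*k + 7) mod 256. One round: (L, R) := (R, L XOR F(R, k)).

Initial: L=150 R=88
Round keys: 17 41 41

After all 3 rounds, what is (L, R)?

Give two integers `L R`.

Answer: 224 174

Derivation:
Round 1 (k=17): L=88 R=73
Round 2 (k=41): L=73 R=224
Round 3 (k=41): L=224 R=174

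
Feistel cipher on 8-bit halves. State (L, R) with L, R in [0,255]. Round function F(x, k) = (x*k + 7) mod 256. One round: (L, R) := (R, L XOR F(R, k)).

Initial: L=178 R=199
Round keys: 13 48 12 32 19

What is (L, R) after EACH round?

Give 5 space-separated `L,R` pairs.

Answer: 199,144 144,192 192,151 151,39 39,123

Derivation:
Round 1 (k=13): L=199 R=144
Round 2 (k=48): L=144 R=192
Round 3 (k=12): L=192 R=151
Round 4 (k=32): L=151 R=39
Round 5 (k=19): L=39 R=123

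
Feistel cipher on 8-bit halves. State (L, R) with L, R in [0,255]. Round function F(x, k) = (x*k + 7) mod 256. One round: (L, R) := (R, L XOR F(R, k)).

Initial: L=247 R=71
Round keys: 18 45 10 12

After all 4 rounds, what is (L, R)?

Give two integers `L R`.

Round 1 (k=18): L=71 R=242
Round 2 (k=45): L=242 R=214
Round 3 (k=10): L=214 R=145
Round 4 (k=12): L=145 R=5

Answer: 145 5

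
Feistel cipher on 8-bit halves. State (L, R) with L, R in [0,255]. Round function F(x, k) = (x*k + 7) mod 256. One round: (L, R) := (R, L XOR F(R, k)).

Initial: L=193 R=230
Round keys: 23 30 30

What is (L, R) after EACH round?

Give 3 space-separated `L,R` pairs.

Round 1 (k=23): L=230 R=112
Round 2 (k=30): L=112 R=193
Round 3 (k=30): L=193 R=213

Answer: 230,112 112,193 193,213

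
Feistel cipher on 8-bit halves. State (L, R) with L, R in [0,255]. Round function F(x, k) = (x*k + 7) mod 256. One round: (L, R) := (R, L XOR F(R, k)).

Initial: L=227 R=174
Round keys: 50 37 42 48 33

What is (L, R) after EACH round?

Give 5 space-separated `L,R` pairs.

Answer: 174,224 224,201 201,225 225,254 254,36

Derivation:
Round 1 (k=50): L=174 R=224
Round 2 (k=37): L=224 R=201
Round 3 (k=42): L=201 R=225
Round 4 (k=48): L=225 R=254
Round 5 (k=33): L=254 R=36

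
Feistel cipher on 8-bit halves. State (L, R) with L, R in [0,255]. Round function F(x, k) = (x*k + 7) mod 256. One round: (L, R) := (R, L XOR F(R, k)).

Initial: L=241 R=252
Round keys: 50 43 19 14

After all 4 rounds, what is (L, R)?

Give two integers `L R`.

Round 1 (k=50): L=252 R=206
Round 2 (k=43): L=206 R=93
Round 3 (k=19): L=93 R=32
Round 4 (k=14): L=32 R=154

Answer: 32 154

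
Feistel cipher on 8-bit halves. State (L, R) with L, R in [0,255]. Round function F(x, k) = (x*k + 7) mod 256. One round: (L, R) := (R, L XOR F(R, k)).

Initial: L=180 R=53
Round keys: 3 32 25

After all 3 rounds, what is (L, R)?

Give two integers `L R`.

Round 1 (k=3): L=53 R=18
Round 2 (k=32): L=18 R=114
Round 3 (k=25): L=114 R=59

Answer: 114 59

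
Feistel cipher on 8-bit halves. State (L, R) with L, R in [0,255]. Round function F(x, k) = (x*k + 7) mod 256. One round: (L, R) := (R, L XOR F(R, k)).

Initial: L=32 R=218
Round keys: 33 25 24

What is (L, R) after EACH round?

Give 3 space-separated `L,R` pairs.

Round 1 (k=33): L=218 R=1
Round 2 (k=25): L=1 R=250
Round 3 (k=24): L=250 R=118

Answer: 218,1 1,250 250,118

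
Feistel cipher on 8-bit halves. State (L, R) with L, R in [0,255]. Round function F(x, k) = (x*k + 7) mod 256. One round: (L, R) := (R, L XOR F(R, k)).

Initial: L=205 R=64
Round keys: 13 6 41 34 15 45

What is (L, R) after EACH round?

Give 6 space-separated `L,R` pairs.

Round 1 (k=13): L=64 R=138
Round 2 (k=6): L=138 R=3
Round 3 (k=41): L=3 R=8
Round 4 (k=34): L=8 R=20
Round 5 (k=15): L=20 R=59
Round 6 (k=45): L=59 R=114

Answer: 64,138 138,3 3,8 8,20 20,59 59,114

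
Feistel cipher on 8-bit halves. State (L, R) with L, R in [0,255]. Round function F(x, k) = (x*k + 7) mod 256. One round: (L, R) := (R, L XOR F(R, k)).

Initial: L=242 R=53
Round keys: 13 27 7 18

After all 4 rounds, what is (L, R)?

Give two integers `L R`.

Round 1 (k=13): L=53 R=74
Round 2 (k=27): L=74 R=224
Round 3 (k=7): L=224 R=109
Round 4 (k=18): L=109 R=81

Answer: 109 81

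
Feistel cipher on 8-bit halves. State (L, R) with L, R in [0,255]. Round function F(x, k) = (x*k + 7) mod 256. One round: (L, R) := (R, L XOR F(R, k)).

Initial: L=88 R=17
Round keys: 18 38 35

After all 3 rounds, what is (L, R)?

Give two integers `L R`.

Answer: 124 154

Derivation:
Round 1 (k=18): L=17 R=97
Round 2 (k=38): L=97 R=124
Round 3 (k=35): L=124 R=154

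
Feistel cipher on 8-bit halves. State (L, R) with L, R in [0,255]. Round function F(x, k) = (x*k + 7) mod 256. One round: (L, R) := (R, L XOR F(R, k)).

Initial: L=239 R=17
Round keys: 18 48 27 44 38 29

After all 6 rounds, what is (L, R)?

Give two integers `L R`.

Answer: 218 148

Derivation:
Round 1 (k=18): L=17 R=214
Round 2 (k=48): L=214 R=54
Round 3 (k=27): L=54 R=111
Round 4 (k=44): L=111 R=45
Round 5 (k=38): L=45 R=218
Round 6 (k=29): L=218 R=148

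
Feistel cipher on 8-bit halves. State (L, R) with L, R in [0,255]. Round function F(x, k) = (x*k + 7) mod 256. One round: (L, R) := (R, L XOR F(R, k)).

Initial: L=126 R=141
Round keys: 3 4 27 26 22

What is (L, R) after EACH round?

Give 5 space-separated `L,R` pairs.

Answer: 141,208 208,202 202,133 133,67 67,76

Derivation:
Round 1 (k=3): L=141 R=208
Round 2 (k=4): L=208 R=202
Round 3 (k=27): L=202 R=133
Round 4 (k=26): L=133 R=67
Round 5 (k=22): L=67 R=76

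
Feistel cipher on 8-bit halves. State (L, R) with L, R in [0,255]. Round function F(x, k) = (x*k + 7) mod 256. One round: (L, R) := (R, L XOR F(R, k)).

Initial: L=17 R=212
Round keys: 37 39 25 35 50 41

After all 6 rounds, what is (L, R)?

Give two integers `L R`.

Answer: 253 184

Derivation:
Round 1 (k=37): L=212 R=186
Round 2 (k=39): L=186 R=137
Round 3 (k=25): L=137 R=210
Round 4 (k=35): L=210 R=52
Round 5 (k=50): L=52 R=253
Round 6 (k=41): L=253 R=184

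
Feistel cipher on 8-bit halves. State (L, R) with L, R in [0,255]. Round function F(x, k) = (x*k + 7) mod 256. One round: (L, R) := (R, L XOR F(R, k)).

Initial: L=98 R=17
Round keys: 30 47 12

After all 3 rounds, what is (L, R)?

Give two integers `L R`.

Round 1 (k=30): L=17 R=103
Round 2 (k=47): L=103 R=225
Round 3 (k=12): L=225 R=244

Answer: 225 244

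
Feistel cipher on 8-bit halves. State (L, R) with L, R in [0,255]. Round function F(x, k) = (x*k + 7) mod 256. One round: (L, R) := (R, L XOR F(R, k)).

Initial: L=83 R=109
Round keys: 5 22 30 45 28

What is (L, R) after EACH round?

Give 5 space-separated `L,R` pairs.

Answer: 109,123 123,244 244,228 228,239 239,207

Derivation:
Round 1 (k=5): L=109 R=123
Round 2 (k=22): L=123 R=244
Round 3 (k=30): L=244 R=228
Round 4 (k=45): L=228 R=239
Round 5 (k=28): L=239 R=207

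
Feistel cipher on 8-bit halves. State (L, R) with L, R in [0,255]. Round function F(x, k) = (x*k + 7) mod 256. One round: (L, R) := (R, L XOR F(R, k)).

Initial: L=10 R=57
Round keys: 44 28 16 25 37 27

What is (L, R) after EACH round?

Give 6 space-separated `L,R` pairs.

Round 1 (k=44): L=57 R=217
Round 2 (k=28): L=217 R=250
Round 3 (k=16): L=250 R=126
Round 4 (k=25): L=126 R=175
Round 5 (k=37): L=175 R=44
Round 6 (k=27): L=44 R=4

Answer: 57,217 217,250 250,126 126,175 175,44 44,4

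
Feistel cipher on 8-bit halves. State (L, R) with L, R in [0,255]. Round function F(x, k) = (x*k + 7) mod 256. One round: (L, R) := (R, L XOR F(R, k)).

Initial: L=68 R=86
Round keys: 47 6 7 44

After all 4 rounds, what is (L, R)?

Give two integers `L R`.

Round 1 (k=47): L=86 R=149
Round 2 (k=6): L=149 R=211
Round 3 (k=7): L=211 R=89
Round 4 (k=44): L=89 R=128

Answer: 89 128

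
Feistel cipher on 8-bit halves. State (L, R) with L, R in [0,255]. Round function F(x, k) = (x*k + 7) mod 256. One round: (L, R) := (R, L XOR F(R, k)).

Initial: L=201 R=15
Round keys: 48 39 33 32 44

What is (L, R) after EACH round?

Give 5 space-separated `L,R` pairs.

Round 1 (k=48): L=15 R=30
Round 2 (k=39): L=30 R=150
Round 3 (k=33): L=150 R=67
Round 4 (k=32): L=67 R=241
Round 5 (k=44): L=241 R=48

Answer: 15,30 30,150 150,67 67,241 241,48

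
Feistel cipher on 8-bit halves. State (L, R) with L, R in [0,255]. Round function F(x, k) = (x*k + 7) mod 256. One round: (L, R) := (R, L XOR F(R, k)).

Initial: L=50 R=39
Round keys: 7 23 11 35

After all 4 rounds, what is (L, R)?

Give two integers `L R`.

Answer: 63 78

Derivation:
Round 1 (k=7): L=39 R=42
Round 2 (k=23): L=42 R=234
Round 3 (k=11): L=234 R=63
Round 4 (k=35): L=63 R=78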